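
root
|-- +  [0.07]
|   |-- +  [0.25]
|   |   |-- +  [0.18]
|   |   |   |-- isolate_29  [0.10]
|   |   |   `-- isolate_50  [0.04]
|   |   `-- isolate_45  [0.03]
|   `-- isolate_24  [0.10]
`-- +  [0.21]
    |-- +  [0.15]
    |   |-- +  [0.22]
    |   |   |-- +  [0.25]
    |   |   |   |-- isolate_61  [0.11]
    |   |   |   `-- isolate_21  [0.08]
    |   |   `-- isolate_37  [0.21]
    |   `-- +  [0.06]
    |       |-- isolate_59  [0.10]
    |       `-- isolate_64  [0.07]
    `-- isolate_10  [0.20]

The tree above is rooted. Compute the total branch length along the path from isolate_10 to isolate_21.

The path runs isolate_10 → … → MRCA → … → isolate_21; the MRCA is the node subtending ((((isolate_61,isolate_21),isolate_37),(isolate_59,isolate_64)),isolate_10).
Branch lengths along that path: 0.20 + 0.15 + 0.22 + 0.25 + 0.08 = 0.90.

0.90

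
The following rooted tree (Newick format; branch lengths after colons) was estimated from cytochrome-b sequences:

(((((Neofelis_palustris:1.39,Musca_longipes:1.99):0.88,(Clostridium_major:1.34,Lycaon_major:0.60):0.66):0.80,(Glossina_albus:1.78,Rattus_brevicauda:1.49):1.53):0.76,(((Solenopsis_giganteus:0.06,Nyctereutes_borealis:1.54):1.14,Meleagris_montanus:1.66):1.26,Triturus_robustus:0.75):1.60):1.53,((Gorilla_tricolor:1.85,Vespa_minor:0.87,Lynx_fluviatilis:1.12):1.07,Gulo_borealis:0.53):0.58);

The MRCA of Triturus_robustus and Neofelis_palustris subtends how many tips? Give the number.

10

The MRCA of Triturus_robustus and Neofelis_palustris is the node subtending ((((Neofelis_palustris,Musca_longipes),(Clostridium_major,Lycaon_major)),(Glossina_albus,Rattus_brevicauda)),(((Solenopsis_giganteus,Nyctereutes_borealis),Meleagris_montanus),Triturus_robustus)).
That clade contains 10 terminal taxa: Clostridium_major, Glossina_albus, Lycaon_major, Meleagris_montanus, Musca_longipes, Neofelis_palustris, Nyctereutes_borealis, Rattus_brevicauda, Solenopsis_giganteus, Triturus_robustus.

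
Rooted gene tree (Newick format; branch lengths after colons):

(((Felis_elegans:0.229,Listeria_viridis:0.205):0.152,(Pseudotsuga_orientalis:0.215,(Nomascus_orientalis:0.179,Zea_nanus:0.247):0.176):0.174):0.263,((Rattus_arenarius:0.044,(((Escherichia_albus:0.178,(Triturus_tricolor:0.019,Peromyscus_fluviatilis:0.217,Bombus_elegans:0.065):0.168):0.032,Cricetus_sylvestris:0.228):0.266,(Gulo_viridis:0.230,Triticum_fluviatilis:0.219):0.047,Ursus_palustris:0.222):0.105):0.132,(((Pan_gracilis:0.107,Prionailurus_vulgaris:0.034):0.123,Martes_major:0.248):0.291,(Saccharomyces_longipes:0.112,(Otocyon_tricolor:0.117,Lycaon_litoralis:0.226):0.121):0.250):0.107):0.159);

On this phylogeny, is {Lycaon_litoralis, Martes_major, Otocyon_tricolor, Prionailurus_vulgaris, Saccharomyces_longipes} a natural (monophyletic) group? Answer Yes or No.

The MRCA of the listed taxa subtends (((Pan_gracilis,Prionailurus_vulgaris),Martes_major),(Saccharomyces_longipes,(Otocyon_tricolor,Lycaon_litoralis))).
That clade also contains Pan_gracilis, which is not in the proposed group, so the group is not monophyletic.

No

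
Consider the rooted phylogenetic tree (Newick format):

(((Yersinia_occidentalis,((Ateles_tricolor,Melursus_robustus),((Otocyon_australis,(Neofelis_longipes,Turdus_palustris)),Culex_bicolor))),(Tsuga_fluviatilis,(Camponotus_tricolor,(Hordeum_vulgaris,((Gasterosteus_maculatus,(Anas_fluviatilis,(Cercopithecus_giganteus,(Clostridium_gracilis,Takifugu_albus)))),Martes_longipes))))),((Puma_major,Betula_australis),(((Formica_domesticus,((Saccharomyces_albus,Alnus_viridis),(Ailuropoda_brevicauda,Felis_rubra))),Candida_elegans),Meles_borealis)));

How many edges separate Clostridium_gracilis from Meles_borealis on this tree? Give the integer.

13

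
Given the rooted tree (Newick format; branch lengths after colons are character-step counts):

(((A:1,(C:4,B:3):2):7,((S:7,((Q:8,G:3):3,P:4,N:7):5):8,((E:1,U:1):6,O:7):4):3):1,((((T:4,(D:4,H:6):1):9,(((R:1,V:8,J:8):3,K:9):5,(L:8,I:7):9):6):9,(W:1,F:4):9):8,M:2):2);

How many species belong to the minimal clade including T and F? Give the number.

The MRCA of T and F is the node subtending (((T,(D,H)),(((R,V,J),K),(L,I))),(W,F)).
That clade contains 11 terminal taxa: D, F, H, I, J, K, L, R, T, V, W.

11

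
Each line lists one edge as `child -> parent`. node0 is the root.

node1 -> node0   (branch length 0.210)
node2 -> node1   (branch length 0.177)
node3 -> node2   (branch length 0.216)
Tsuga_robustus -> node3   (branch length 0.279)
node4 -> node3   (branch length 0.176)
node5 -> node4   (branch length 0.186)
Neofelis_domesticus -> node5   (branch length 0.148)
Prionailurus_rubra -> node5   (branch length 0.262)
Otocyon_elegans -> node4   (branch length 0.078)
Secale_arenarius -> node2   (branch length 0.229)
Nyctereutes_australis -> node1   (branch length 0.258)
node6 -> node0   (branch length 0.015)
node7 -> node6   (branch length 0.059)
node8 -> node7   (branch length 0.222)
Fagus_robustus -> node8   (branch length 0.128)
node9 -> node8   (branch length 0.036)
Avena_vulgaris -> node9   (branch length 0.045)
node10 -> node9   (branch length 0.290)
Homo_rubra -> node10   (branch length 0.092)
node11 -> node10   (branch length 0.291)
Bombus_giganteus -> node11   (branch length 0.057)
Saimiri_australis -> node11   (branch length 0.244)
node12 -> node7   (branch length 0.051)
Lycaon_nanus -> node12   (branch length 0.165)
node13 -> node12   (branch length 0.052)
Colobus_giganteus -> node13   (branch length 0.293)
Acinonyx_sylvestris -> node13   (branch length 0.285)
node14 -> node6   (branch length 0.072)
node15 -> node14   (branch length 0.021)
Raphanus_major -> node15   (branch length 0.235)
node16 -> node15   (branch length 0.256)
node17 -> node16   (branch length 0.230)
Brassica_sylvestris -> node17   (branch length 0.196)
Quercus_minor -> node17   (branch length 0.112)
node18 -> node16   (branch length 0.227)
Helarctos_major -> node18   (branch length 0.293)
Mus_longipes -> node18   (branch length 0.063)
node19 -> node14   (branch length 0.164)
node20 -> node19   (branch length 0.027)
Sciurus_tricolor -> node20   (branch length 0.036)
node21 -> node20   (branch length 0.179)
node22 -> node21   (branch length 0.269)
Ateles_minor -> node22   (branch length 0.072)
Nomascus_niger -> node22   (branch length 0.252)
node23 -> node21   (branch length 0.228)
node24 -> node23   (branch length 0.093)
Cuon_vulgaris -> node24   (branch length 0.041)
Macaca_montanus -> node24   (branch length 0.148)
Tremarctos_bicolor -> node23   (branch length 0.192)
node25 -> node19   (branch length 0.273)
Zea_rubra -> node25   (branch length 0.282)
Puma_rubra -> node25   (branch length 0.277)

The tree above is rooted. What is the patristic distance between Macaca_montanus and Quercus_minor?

1.458

The path runs Macaca_montanus → … → MRCA → … → Quercus_minor; the MRCA is the node subtending ((Raphanus_major,((Brassica_sylvestris,Quercus_minor),(Helarctos_major,Mus_longipes))),((Sciurus_tricolor,((Ateles_minor,Nomascus_niger),((Cuon_vulgaris,Macaca_montanus),Tremarctos_bicolor))),(Zea_rubra,Puma_rubra))).
Branch lengths along that path: 0.148 + 0.093 + 0.228 + 0.179 + 0.027 + 0.164 + 0.021 + 0.256 + 0.230 + 0.112 = 1.458.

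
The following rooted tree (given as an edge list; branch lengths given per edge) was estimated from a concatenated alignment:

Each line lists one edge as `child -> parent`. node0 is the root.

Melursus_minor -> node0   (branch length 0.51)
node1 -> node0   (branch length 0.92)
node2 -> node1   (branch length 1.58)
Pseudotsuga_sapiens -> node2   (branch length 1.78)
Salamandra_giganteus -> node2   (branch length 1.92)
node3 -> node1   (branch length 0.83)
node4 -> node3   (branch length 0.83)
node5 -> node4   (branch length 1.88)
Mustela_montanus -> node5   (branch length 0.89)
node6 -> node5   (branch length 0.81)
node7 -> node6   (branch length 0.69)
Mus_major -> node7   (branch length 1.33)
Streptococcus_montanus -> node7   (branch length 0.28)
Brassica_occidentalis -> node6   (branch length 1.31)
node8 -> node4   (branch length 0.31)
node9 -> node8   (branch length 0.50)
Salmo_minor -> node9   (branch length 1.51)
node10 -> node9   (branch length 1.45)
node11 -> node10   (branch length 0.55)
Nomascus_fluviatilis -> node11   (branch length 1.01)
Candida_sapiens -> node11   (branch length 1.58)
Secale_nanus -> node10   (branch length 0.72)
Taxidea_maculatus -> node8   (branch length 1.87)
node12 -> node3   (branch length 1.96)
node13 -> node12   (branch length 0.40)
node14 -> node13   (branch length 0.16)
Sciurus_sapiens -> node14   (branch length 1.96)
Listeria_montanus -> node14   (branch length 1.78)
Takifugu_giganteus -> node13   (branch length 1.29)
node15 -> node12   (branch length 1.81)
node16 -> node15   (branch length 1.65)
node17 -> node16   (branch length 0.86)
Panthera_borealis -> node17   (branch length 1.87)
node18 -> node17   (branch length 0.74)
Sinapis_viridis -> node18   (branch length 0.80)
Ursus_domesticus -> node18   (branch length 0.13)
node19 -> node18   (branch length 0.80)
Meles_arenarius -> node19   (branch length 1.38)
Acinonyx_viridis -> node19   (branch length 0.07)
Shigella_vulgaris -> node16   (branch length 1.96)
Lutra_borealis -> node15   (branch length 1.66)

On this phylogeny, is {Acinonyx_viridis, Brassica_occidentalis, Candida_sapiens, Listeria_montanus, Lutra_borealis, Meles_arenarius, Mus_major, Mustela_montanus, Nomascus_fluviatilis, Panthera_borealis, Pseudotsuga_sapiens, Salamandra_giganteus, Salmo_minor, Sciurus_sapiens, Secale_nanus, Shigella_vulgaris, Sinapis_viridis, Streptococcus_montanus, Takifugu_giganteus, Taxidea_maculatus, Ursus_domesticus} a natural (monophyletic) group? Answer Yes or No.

Yes

The most recent common ancestor of these taxa subtends ((Pseudotsuga_sapiens,Salamandra_giganteus),(((Mustela_montanus,((Mus_major,Streptococcus_montanus),Brassica_occidentalis)),((Salmo_minor,((Nomascus_fluviatilis,Candida_sapiens),Secale_nanus)),Taxidea_maculatus)),(((Sciurus_sapiens,Listeria_montanus),Takifugu_giganteus),(((Panthera_borealis,(Sinapis_viridis,Ursus_domesticus,(Meles_arenarius,Acinonyx_viridis))),Shigella_vulgaris),Lutra_borealis)))).
That clade has exactly 21 tips — every listed taxon and nothing else — so the group is monophyletic.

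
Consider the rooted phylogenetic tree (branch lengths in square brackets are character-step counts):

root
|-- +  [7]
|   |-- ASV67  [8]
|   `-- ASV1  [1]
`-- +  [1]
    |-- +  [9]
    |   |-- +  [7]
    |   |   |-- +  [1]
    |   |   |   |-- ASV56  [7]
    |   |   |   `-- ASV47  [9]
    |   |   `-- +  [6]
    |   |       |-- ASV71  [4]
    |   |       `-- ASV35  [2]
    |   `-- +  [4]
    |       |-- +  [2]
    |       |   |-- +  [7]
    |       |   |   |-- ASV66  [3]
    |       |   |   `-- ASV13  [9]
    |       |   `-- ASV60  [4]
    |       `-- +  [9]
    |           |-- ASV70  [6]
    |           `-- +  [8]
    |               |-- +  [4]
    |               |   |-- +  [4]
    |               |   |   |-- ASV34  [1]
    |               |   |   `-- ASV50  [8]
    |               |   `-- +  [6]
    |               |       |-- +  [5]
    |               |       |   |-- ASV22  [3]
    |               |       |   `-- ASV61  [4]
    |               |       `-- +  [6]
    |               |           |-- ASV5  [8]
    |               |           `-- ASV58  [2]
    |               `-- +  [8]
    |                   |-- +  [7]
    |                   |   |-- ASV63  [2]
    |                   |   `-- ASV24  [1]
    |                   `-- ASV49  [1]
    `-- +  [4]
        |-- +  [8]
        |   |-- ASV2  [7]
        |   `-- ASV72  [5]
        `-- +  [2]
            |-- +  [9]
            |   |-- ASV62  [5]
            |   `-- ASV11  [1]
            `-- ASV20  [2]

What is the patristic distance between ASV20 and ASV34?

47

The path runs ASV20 → … → MRCA → … → ASV34; the MRCA is the node subtending ((((ASV56,ASV47),(ASV71,ASV35)),(((ASV66,ASV13),ASV60),(ASV70,(((ASV34,ASV50),((ASV22,ASV61),(ASV5,ASV58))),((ASV63,ASV24),ASV49))))),((ASV2,ASV72),((ASV62,ASV11),ASV20))).
Branch lengths along that path: 2 + 2 + 4 + 9 + 4 + 9 + 8 + 4 + 4 + 1 = 47.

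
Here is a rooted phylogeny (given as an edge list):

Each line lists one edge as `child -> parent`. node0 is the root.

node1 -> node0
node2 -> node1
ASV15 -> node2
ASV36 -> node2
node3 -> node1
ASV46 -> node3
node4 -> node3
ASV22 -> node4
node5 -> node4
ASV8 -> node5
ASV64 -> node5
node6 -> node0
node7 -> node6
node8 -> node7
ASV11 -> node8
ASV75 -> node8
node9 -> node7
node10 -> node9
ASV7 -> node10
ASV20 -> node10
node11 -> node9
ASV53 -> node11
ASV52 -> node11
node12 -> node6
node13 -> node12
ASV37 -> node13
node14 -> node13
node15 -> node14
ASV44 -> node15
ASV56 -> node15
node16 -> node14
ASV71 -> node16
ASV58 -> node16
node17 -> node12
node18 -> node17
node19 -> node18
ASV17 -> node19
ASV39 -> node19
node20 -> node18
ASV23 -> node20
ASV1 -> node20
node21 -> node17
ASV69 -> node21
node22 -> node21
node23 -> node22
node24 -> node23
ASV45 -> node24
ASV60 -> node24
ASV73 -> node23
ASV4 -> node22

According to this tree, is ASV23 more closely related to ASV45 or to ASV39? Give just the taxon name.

The MRCA of ASV23 and ASV39 subtends ((ASV17,ASV39),(ASV23,ASV1)) (4 taxa).
The MRCA of ASV23 and ASV45 subtends (((ASV17,ASV39),(ASV23,ASV1)),(ASV69,(((ASV45,ASV60),ASV73),ASV4))) (9 taxa).
The first is nested inside the second, so ASV23 shares a more recent common ancestor with ASV39.

ASV39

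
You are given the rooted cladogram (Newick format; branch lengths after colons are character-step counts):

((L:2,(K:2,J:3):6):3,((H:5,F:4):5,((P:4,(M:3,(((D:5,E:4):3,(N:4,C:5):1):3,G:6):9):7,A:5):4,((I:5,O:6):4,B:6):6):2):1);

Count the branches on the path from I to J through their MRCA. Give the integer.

The MRCA of I and J is the root of the tree.
From I up to that node: 5 branches. From J up to the same node: 3 branches. Total: 5 + 3 = 8.

8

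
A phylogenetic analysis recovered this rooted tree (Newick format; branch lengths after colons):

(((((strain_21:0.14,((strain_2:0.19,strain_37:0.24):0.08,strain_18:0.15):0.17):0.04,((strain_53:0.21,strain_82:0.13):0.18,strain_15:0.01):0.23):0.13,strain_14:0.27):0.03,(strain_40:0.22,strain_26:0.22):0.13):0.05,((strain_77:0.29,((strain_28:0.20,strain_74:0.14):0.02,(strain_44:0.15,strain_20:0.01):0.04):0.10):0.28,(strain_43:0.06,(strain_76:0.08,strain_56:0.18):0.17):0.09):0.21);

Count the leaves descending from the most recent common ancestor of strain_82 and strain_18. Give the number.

The MRCA of strain_82 and strain_18 is the node subtending ((strain_21,((strain_2,strain_37),strain_18)),((strain_53,strain_82),strain_15)).
That clade contains 7 terminal taxa: strain_15, strain_18, strain_2, strain_21, strain_37, strain_53, strain_82.

7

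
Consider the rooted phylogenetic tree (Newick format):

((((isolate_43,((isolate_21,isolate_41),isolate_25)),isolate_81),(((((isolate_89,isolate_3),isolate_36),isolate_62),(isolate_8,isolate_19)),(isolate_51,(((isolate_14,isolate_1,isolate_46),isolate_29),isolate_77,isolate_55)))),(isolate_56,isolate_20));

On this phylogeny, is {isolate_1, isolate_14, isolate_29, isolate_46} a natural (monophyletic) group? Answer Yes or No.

The most recent common ancestor of these taxa subtends ((isolate_14,isolate_1,isolate_46),isolate_29).
That clade has exactly 4 tips — every listed taxon and nothing else — so the group is monophyletic.

Yes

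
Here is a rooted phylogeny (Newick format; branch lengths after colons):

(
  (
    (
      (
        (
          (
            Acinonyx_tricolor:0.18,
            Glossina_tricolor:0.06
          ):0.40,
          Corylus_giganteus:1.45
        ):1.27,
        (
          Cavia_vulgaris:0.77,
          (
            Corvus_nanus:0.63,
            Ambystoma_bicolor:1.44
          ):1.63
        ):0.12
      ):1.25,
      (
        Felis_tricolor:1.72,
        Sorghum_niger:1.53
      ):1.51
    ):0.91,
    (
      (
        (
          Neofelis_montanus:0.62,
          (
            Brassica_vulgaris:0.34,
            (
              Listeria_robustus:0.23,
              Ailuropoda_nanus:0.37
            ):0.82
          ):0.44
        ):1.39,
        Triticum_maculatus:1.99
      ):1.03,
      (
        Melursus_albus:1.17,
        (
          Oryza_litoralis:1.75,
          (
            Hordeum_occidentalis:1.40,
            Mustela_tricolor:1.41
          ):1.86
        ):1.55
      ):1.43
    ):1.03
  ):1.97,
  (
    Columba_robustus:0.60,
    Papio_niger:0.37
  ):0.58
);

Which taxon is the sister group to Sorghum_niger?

Sorghum_niger attaches to the tree at the node subtending (Felis_tricolor,Sorghum_niger).
The other lineage descending from that same node — the sister group — is the single tip Felis_tricolor.

Felis_tricolor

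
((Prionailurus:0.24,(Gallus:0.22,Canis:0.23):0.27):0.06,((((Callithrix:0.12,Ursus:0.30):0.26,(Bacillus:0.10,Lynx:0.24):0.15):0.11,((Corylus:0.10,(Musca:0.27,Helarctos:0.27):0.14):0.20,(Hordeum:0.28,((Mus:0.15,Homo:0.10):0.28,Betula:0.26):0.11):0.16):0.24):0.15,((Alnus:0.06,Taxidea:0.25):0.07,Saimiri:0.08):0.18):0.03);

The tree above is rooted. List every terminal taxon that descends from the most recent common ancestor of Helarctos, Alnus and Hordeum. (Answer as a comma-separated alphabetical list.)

Alnus, Bacillus, Betula, Callithrix, Corylus, Helarctos, Homo, Hordeum, Lynx, Mus, Musca, Saimiri, Taxidea, Ursus

Tracing Helarctos: it sits inside (Musca,Helarctos).
Tracing Alnus: it sits inside (Alnus,Taxidea).
Tracing Hordeum: it sits inside (Hordeum,((Mus,Homo),Betula)).
The smallest clade enclosing all 3 is ((((Callithrix,Ursus),(Bacillus,Lynx)),((Corylus,(Musca,Helarctos)),(Hordeum,((Mus,Homo),Betula)))),((Alnus,Taxidea),Saimiri)); the answer is its 14 terminal taxa in alphabetical order.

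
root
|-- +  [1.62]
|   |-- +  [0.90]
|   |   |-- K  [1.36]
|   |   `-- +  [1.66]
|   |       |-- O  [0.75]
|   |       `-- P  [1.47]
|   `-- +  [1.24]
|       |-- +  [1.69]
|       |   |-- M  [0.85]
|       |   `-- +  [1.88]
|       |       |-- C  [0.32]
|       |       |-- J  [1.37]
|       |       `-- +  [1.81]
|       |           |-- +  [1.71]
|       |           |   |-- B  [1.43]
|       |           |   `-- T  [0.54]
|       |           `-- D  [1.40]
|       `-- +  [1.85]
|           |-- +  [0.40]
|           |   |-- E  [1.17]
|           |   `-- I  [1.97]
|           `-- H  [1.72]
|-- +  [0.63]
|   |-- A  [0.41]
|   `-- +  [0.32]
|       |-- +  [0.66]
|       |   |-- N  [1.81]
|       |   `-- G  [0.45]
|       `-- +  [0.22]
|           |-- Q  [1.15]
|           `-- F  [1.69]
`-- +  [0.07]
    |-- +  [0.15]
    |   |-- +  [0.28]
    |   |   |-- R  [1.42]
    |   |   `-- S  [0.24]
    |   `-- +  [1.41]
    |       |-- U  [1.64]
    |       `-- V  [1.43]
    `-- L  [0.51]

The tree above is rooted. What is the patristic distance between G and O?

6.99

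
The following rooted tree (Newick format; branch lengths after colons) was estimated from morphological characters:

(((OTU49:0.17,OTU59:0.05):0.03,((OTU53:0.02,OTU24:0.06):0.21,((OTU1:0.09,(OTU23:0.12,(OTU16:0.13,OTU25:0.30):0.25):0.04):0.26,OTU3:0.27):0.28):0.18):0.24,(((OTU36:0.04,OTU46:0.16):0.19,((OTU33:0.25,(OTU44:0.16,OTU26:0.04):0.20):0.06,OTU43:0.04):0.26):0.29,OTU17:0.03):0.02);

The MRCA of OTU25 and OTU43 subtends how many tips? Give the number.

The MRCA of OTU25 and OTU43 is the root, so the clade is the entire tree.
That clade contains 16 terminal taxa: OTU1, OTU16, OTU17, OTU23, OTU24, OTU25, OTU26, OTU3, OTU33, OTU36, OTU43, OTU44, OTU46, OTU49, OTU53, OTU59.

16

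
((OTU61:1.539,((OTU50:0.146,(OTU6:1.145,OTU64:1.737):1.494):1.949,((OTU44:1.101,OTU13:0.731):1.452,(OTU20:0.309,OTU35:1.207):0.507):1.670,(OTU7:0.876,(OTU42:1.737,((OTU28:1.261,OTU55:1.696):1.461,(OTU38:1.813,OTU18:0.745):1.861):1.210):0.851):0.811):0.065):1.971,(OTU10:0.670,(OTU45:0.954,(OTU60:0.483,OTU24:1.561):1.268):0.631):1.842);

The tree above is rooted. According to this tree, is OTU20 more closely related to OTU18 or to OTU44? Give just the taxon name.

The MRCA of OTU20 and OTU44 subtends ((OTU44,OTU13),(OTU20,OTU35)) (4 taxa).
The MRCA of OTU20 and OTU18 subtends ((OTU50,(OTU6,OTU64)),((OTU44,OTU13),(OTU20,OTU35)),(OTU7,(OTU42,((OTU28,OTU55),(OTU38,OTU18))))) (13 taxa).
The first is nested inside the second, so OTU20 shares a more recent common ancestor with OTU44.

OTU44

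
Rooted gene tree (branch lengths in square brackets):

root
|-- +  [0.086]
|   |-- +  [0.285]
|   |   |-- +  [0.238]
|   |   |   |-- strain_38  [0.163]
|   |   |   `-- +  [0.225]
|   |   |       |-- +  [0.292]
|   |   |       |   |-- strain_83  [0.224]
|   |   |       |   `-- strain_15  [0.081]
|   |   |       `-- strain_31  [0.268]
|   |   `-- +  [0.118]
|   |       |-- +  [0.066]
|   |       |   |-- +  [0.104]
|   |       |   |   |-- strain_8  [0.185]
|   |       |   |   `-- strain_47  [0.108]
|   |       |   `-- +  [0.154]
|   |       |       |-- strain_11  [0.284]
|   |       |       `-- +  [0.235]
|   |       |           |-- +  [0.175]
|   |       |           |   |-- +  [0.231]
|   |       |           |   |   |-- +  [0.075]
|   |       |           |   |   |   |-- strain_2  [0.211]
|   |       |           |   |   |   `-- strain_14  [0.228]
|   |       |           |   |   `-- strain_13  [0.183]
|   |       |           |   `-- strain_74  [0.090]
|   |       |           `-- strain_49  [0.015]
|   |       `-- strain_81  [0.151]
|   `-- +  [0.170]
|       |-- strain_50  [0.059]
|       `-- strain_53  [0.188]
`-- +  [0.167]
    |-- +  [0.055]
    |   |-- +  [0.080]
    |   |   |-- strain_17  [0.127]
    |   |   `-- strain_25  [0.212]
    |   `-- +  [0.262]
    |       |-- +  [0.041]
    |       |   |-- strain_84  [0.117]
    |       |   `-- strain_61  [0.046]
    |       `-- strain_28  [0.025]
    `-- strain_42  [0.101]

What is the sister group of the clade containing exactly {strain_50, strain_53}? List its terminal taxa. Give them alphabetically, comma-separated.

The clade containing exactly {strain_50, strain_53} attaches to the tree at the node subtending (((strain_38,((strain_83,strain_15),strain_31)),(((strain_8,strain_47),(strain_11,((((strain_2,strain_14),strain_13),strain_74),strain_49))),strain_81)),(strain_50,strain_53)).
The other lineage descending from that same node — the sister group — is ((strain_38,((strain_83,strain_15),strain_31)),(((strain_8,strain_47),(strain_11,((((strain_2,strain_14),strain_13),strain_74),strain_49))),strain_81)); its 13 tips in alphabetical order are the answer.

strain_11, strain_13, strain_14, strain_15, strain_2, strain_31, strain_38, strain_47, strain_49, strain_74, strain_8, strain_81, strain_83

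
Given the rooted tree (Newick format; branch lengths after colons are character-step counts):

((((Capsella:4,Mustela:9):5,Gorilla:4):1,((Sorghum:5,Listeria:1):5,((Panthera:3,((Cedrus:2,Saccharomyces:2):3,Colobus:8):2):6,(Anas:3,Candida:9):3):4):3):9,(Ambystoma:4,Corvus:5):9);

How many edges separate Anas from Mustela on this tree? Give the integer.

The MRCA of Anas and Mustela is the node subtending (((Capsella,Mustela),Gorilla),((Sorghum,Listeria),((Panthera,((Cedrus,Saccharomyces),Colobus)),(Anas,Candida)))).
From Anas up to that node: 4 branches. From Mustela up to the same node: 3 branches. Total: 4 + 3 = 7.

7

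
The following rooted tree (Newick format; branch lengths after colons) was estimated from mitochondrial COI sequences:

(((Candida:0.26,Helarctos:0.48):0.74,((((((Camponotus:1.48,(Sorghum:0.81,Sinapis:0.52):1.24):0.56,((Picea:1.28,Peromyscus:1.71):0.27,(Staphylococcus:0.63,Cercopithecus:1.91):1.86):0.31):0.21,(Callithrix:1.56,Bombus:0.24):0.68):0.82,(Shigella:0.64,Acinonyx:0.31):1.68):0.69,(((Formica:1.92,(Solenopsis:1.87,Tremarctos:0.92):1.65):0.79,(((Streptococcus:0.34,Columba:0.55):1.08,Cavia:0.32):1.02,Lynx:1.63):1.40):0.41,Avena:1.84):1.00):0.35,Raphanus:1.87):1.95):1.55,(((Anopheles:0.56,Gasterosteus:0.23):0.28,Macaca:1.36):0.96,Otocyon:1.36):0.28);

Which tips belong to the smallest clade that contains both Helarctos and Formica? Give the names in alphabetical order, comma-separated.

Acinonyx, Avena, Bombus, Callithrix, Camponotus, Candida, Cavia, Cercopithecus, Columba, Formica, Helarctos, Lynx, Peromyscus, Picea, Raphanus, Shigella, Sinapis, Solenopsis, Sorghum, Staphylococcus, Streptococcus, Tremarctos

Tracing Helarctos: it sits inside (Candida,Helarctos).
Tracing Formica: it sits inside (Formica,(Solenopsis,Tremarctos)).
The smallest clade enclosing both is ((Candida,Helarctos),((((((Camponotus,(Sorghum,Sinapis)),((Picea,Peromyscus),(Staphylococcus,Cercopithecus))),(Callithrix,Bombus)),(Shigella,Acinonyx)),(((Formica,(Solenopsis,Tremarctos)),(((Streptococcus,Columba),Cavia),Lynx)),Avena)),Raphanus)); the answer is its 22 terminal taxa in alphabetical order.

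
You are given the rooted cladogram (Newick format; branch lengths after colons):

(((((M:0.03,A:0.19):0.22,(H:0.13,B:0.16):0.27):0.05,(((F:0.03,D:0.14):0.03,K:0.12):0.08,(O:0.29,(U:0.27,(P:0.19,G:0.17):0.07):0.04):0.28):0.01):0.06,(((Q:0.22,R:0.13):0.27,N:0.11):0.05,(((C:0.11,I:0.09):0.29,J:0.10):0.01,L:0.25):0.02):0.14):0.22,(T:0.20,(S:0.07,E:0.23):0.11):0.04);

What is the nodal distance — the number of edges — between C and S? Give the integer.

The MRCA of C and S is the root of the tree.
From C up to that node: 6 branches. From S up to the same node: 3 branches. Total: 6 + 3 = 9.

9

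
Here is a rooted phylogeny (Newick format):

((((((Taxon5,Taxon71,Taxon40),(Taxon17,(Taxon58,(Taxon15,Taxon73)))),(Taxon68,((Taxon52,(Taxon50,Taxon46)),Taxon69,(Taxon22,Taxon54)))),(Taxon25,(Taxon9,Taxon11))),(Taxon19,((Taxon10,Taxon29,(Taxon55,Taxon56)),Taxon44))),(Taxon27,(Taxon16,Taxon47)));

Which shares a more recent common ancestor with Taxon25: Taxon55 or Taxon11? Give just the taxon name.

Taxon11

The MRCA of Taxon25 and Taxon11 subtends (Taxon25,(Taxon9,Taxon11)) (3 taxa).
The MRCA of Taxon25 and Taxon55 subtends (((((Taxon5,Taxon71,Taxon40),(Taxon17,(Taxon58,(Taxon15,Taxon73)))),(Taxon68,((Taxon52,(Taxon50,Taxon46)),Taxon69,(Taxon22,Taxon54)))),(Taxon25,(Taxon9,Taxon11))),(Taxon19,((Taxon10,Taxon29,(Taxon55,Taxon56)),Taxon44))) (23 taxa).
The first is nested inside the second, so Taxon25 shares a more recent common ancestor with Taxon11.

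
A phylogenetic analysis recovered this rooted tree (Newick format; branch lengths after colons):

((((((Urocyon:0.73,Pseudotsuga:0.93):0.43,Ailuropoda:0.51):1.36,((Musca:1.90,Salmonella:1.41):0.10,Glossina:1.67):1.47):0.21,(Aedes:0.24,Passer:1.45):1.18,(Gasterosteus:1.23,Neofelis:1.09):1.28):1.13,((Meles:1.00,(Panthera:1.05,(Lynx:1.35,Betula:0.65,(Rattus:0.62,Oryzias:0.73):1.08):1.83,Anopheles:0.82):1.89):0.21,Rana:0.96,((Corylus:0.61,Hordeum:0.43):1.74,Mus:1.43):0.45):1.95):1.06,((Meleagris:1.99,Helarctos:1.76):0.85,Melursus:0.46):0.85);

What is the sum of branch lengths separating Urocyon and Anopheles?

8.73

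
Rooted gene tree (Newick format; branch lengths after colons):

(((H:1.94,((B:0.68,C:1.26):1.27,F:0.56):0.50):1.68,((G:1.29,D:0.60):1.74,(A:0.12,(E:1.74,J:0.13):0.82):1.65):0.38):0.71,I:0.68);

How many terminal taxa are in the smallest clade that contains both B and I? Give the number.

10

The MRCA of B and I is the root, so the clade is the entire tree.
That clade contains 10 terminal taxa: A, B, C, D, E, F, G, H, I, J.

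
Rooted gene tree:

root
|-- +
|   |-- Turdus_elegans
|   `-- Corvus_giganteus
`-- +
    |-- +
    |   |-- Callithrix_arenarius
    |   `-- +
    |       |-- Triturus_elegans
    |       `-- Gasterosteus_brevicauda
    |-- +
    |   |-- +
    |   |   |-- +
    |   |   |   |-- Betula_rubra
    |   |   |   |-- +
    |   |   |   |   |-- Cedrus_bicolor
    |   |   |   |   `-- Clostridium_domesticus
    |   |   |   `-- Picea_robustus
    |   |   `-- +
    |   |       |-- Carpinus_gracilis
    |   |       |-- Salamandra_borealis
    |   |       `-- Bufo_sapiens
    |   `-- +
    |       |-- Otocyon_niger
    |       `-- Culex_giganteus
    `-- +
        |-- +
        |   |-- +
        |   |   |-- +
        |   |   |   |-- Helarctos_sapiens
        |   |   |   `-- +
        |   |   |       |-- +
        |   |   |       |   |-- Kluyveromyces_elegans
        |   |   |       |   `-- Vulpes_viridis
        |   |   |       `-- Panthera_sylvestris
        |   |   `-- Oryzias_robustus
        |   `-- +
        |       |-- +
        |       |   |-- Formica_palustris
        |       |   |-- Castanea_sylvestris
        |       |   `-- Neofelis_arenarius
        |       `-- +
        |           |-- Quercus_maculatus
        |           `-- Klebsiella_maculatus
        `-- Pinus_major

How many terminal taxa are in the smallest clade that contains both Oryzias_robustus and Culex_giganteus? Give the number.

23

The MRCA of Oryzias_robustus and Culex_giganteus is the node subtending ((Callithrix_arenarius,(Triturus_elegans,Gasterosteus_brevicauda)),(((Betula_rubra,(Cedrus_bicolor,Clostridium_domesticus),Picea_robustus),(Carpinus_gracilis,Salamandra_borealis,Bufo_sapiens)),(Otocyon_niger,Culex_giganteus)),((((Helarctos_sapiens,((Kluyveromyces_elegans,Vulpes_viridis),Panthera_sylvestris)),Oryzias_robustus),((Formica_palustris,Castanea_sylvestris,Neofelis_arenarius),(Quercus_maculatus,Klebsiella_maculatus))),Pinus_major)).
That clade contains 23 terminal taxa: Betula_rubra, Bufo_sapiens, Callithrix_arenarius, Carpinus_gracilis, Castanea_sylvestris, Cedrus_bicolor, Clostridium_domesticus, Culex_giganteus, Formica_palustris, Gasterosteus_brevicauda, Helarctos_sapiens, Klebsiella_maculatus, Kluyveromyces_elegans, Neofelis_arenarius, Oryzias_robustus, Otocyon_niger, Panthera_sylvestris, Picea_robustus, Pinus_major, Quercus_maculatus, Salamandra_borealis, Triturus_elegans, Vulpes_viridis.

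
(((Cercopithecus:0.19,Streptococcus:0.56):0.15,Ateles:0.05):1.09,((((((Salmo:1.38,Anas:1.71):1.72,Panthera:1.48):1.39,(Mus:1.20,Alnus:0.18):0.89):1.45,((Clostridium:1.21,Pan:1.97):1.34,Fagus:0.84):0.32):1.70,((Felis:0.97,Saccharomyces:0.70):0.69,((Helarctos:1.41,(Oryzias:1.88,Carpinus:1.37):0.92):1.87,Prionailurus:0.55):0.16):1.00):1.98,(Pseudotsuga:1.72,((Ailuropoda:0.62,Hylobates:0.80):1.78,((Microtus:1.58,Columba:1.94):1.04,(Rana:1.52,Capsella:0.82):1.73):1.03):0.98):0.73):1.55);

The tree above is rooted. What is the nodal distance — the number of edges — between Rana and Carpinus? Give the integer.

11

The MRCA of Rana and Carpinus is the node subtending ((((((Salmo,Anas),Panthera),(Mus,Alnus)),((Clostridium,Pan),Fagus)),((Felis,Saccharomyces),((Helarctos,(Oryzias,Carpinus)),Prionailurus))),(Pseudotsuga,((Ailuropoda,Hylobates),((Microtus,Columba),(Rana,Capsella))))).
From Rana up to that node: 5 branches. From Carpinus up to the same node: 6 branches. Total: 5 + 6 = 11.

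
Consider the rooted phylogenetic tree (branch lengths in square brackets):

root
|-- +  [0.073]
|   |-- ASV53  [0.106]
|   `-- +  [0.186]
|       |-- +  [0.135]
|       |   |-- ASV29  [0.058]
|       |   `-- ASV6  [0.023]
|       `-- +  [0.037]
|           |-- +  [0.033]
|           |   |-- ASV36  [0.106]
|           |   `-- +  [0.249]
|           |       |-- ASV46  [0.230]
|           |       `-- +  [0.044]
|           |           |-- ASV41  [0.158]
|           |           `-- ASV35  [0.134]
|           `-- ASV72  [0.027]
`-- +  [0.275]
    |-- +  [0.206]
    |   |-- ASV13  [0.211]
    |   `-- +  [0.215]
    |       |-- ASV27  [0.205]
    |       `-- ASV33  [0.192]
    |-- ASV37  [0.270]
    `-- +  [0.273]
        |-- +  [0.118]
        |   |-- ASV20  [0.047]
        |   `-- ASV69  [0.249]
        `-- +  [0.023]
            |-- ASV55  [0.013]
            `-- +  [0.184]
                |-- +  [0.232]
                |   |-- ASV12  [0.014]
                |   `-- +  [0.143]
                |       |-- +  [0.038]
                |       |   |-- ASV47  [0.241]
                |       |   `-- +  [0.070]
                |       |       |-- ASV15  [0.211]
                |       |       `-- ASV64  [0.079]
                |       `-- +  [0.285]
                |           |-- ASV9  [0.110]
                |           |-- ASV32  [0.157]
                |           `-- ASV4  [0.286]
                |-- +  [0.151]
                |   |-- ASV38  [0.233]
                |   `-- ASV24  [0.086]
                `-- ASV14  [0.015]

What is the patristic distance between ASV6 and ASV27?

1.318

The path runs ASV6 → … → MRCA → … → ASV27; the MRCA is the root of the tree.
Branch lengths along that path: 0.023 + 0.135 + 0.186 + 0.073 + 0.275 + 0.206 + 0.215 + 0.205 = 1.318.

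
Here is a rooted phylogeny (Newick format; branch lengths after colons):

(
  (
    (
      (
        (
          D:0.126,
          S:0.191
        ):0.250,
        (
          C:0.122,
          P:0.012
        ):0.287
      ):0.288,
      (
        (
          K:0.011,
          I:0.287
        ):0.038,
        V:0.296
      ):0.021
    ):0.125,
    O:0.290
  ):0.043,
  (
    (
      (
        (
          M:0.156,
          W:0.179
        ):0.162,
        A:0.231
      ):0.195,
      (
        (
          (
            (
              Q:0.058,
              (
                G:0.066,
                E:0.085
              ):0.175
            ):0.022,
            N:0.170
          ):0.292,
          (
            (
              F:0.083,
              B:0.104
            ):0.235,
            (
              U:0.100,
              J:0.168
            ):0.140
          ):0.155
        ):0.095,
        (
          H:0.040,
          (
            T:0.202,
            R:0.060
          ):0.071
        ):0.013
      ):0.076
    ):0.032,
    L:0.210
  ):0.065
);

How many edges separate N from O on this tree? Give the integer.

8

The MRCA of N and O is the root of the tree.
From N up to that node: 6 branches. From O up to the same node: 2 branches. Total: 6 + 2 = 8.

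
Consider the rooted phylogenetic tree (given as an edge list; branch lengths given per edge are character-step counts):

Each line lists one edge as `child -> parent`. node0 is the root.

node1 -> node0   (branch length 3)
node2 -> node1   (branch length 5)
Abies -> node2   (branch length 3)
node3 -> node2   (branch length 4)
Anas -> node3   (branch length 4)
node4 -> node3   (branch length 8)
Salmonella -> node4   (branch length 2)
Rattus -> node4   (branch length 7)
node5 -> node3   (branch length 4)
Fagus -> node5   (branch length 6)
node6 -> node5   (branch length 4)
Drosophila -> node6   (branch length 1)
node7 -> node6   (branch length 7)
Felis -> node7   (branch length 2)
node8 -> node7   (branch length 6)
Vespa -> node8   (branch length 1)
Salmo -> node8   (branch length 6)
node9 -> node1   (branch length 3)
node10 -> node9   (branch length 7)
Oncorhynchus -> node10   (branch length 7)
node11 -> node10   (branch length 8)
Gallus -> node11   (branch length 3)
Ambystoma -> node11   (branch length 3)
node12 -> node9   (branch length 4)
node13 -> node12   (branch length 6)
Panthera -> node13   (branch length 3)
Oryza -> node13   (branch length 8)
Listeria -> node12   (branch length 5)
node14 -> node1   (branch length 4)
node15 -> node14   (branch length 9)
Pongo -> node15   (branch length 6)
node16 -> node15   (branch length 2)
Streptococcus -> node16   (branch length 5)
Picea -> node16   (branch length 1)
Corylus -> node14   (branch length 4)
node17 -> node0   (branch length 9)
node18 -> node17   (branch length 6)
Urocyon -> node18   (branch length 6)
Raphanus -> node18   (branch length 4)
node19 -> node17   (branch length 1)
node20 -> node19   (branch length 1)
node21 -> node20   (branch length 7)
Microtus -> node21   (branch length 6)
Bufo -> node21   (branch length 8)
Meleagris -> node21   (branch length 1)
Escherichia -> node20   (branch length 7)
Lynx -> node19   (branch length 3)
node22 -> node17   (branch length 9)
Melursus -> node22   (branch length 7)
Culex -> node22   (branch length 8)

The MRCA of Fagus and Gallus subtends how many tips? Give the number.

The MRCA of Fagus and Gallus is the node subtending ((Abies,(Anas,(Salmonella,Rattus),(Fagus,(Drosophila,(Felis,(Vespa,Salmo)))))),((Oncorhynchus,(Gallus,Ambystoma)),((Panthera,Oryza),Listeria)),((Pongo,(Streptococcus,Picea)),Corylus)).
That clade contains 19 terminal taxa: Abies, Ambystoma, Anas, Corylus, Drosophila, Fagus, Felis, Gallus, Listeria, Oncorhynchus, Oryza, Panthera, Picea, Pongo, Rattus, Salmo, Salmonella, Streptococcus, Vespa.

19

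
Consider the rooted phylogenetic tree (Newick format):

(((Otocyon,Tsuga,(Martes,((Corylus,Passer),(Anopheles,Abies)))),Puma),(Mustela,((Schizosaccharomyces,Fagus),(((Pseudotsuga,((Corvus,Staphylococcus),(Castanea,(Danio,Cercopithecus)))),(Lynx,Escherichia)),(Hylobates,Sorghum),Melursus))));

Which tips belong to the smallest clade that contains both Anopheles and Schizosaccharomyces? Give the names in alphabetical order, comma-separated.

Tracing Anopheles: it sits inside (Anopheles,Abies).
Tracing Schizosaccharomyces: it sits inside (Schizosaccharomyces,Fagus).
The smallest clade enclosing both is the whole tree (their MRCA is the root), so the answer is all 22 tips in alphabetical order.

Abies, Anopheles, Castanea, Cercopithecus, Corvus, Corylus, Danio, Escherichia, Fagus, Hylobates, Lynx, Martes, Melursus, Mustela, Otocyon, Passer, Pseudotsuga, Puma, Schizosaccharomyces, Sorghum, Staphylococcus, Tsuga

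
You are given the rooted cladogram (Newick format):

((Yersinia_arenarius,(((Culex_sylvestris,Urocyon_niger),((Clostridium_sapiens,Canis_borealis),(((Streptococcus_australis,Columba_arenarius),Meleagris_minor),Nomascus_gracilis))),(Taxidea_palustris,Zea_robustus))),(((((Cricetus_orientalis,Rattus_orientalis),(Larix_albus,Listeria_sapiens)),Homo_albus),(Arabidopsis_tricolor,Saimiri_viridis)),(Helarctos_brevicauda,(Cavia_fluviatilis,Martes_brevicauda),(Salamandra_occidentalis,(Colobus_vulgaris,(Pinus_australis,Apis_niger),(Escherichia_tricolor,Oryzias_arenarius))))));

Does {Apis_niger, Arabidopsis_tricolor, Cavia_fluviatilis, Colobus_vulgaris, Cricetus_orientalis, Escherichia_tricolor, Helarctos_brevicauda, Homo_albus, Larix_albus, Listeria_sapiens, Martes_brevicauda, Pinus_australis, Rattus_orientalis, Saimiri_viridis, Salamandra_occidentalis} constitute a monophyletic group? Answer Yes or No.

The MRCA of the listed taxa subtends (((((Cricetus_orientalis,Rattus_orientalis),(Larix_albus,Listeria_sapiens)),Homo_albus),(Arabidopsis_tricolor,Saimiri_viridis)),(Helarctos_brevicauda,(Cavia_fluviatilis,Martes_brevicauda),(Salamandra_occidentalis,(Colobus_vulgaris,(Pinus_australis,Apis_niger),(Escherichia_tricolor,Oryzias_arenarius))))).
That clade also contains Oryzias_arenarius, which is not in the proposed group, so the group is not monophyletic.

No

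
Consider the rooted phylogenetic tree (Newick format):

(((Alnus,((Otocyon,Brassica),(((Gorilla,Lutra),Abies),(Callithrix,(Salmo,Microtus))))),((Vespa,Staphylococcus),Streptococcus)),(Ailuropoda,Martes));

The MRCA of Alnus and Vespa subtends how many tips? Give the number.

12

The MRCA of Alnus and Vespa is the node subtending ((Alnus,((Otocyon,Brassica),(((Gorilla,Lutra),Abies),(Callithrix,(Salmo,Microtus))))),((Vespa,Staphylococcus),Streptococcus)).
That clade contains 12 terminal taxa: Abies, Alnus, Brassica, Callithrix, Gorilla, Lutra, Microtus, Otocyon, Salmo, Staphylococcus, Streptococcus, Vespa.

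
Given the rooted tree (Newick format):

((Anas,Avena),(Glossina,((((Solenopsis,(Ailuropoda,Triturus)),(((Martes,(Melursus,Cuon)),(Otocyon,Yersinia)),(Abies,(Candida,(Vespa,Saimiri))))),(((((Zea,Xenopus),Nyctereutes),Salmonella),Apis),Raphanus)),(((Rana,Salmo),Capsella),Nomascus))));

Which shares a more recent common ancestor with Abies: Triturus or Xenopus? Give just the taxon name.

Triturus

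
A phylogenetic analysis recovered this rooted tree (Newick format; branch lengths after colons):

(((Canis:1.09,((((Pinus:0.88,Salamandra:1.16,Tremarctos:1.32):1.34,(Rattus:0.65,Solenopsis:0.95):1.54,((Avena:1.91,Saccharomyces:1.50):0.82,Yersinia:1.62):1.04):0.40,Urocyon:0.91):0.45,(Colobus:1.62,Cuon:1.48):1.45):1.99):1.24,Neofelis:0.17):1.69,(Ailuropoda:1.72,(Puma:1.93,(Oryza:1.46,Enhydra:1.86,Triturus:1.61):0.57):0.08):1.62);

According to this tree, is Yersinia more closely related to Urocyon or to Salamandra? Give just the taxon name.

Salamandra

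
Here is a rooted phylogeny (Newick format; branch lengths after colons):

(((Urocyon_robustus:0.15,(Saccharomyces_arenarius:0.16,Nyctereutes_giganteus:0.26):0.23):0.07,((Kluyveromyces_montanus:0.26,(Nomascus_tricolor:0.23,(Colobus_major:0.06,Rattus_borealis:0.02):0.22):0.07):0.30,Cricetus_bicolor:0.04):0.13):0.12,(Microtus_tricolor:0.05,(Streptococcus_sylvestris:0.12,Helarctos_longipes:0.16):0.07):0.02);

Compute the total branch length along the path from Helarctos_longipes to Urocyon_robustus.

0.59

The path runs Helarctos_longipes → … → MRCA → … → Urocyon_robustus; the MRCA is the root of the tree.
Branch lengths along that path: 0.16 + 0.07 + 0.02 + 0.12 + 0.07 + 0.15 = 0.59.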